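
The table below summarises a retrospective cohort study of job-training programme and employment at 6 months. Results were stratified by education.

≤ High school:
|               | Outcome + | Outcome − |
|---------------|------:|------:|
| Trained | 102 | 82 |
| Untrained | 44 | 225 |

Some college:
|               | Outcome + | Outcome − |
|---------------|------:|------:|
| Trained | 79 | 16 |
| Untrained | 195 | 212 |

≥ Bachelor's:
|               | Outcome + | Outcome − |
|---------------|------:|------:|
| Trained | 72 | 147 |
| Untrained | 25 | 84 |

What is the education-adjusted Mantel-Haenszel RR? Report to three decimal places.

RR_MH = Σ(aᵢ·n₀ᵢ/nᵢ) / Σ(cᵢ·n₁ᵢ/nᵢ), with n₁ᵢ = aᵢ+bᵢ (exposed), n₀ᵢ = cᵢ+dᵢ (unexposed), nᵢ = n₁ᵢ+n₀ᵢ.
Stratum 1 (≤ High school): n₁ = 184, n₀ = 269, n = 453; a·n₀/n = 102·269/453 = 60.5695; c·n₁/n = 44·184/453 = 17.8720
Stratum 2 (Some college): n₁ = 95, n₀ = 407, n = 502; a·n₀/n = 79·407/502 = 64.0498; c·n₁/n = 195·95/502 = 36.9024
Stratum 3 (≥ Bachelor's): n₁ = 219, n₀ = 109, n = 328; a·n₀/n = 72·109/328 = 23.9268; c·n₁/n = 25·219/328 = 16.6921
RR_MH = (60.5695 + 64.0498 + 23.9268) / (17.8720 + 36.9024 + 16.6921) = 148.5462 / 71.4664 = 2.07854

2.079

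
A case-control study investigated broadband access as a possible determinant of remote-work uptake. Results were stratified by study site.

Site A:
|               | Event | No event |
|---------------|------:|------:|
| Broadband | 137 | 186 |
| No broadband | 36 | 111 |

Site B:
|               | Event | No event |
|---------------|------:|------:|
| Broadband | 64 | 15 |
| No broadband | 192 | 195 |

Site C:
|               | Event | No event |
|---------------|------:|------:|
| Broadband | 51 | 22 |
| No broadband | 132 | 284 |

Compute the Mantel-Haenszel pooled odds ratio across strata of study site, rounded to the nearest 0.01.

OR_MH = Σ(aᵢdᵢ/nᵢ) / Σ(bᵢcᵢ/nᵢ), where nᵢ is the stratum total.
Stratum 1 (Site A): n = 470; a·d/n = 137·111/470 = 32.3553; b·c/n = 186·36/470 = 14.2468
Stratum 2 (Site B): n = 466; a·d/n = 64·195/466 = 26.7811; b·c/n = 15·192/466 = 6.1803
Stratum 3 (Site C): n = 489; a·d/n = 51·284/489 = 29.6196; b·c/n = 22·132/489 = 5.9387
OR_MH = (32.3553 + 26.7811 + 29.6196) / (14.2468 + 6.1803 + 5.9387) = 88.7561 / 26.3657 = 3.36634

3.37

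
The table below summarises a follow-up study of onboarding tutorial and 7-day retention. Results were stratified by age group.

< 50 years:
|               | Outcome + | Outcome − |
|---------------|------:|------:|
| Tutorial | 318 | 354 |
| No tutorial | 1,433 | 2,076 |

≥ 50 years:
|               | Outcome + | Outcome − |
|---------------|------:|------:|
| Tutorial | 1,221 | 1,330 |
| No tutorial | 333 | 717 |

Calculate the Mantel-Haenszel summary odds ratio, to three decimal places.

1.641

OR_MH = Σ(aᵢdᵢ/nᵢ) / Σ(bᵢcᵢ/nᵢ), where nᵢ is the stratum total.
Stratum 1 (< 50 years): n = 4181; a·d/n = 318·2076/4181 = 157.8972; b·c/n = 354·1433/4181 = 121.3303
Stratum 2 (≥ 50 years): n = 3601; a·d/n = 1221·717/3601 = 243.1150; b·c/n = 1330·333/3601 = 122.9908
OR_MH = (157.8972 + 243.1150) / (121.3303 + 122.9908) = 401.0121 / 244.3211 = 1.64133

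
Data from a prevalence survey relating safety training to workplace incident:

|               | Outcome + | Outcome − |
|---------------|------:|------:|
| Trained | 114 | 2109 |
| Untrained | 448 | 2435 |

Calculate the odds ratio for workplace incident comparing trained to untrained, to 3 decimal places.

0.294

Cells: a = 114, b = 2109, c = 448, d = 2435.
OR = (a·d)/(b·c) = (114 × 2435) / (2109 × 448) = 277590 / 944832 = 0.29380
Exposure is associated with lower odds of workplace incident (OR = 0.29 < 1).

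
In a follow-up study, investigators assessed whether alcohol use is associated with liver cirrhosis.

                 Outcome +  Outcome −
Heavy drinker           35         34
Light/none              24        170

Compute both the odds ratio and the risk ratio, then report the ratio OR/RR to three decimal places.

1.778

Cells: a = 35, b = 34, c = 24, d = 170.
OR = (35·170)/(34·24) = 5950/816 = 7.29167
Risk in exposed = 35/69 = 0.50725; risk in unexposed = 24/194 = 0.12371; RR = 4.10024
OR/RR = 7.29167 / 4.10024 = 1.77835
The outcome is not rare, so the OR lies further from 1 than the RR.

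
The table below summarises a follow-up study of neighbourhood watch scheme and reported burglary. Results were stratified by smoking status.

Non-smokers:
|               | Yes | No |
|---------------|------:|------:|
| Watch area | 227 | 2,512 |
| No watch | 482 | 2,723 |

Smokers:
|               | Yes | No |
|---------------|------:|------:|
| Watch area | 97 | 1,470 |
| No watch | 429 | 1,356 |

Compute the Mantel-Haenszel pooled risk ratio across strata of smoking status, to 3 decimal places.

0.412

RR_MH = Σ(aᵢ·n₀ᵢ/nᵢ) / Σ(cᵢ·n₁ᵢ/nᵢ), with n₁ᵢ = aᵢ+bᵢ (exposed), n₀ᵢ = cᵢ+dᵢ (unexposed), nᵢ = n₁ᵢ+n₀ᵢ.
Stratum 1 (Non-smokers): n₁ = 2739, n₀ = 3205, n = 5944; a·n₀/n = 227·3205/5944 = 122.3982; c·n₁/n = 482·2739/5944 = 222.1060
Stratum 2 (Smokers): n₁ = 1567, n₀ = 1785, n = 3352; a·n₀/n = 97·1785/3352 = 51.6542; c·n₁/n = 429·1567/3352 = 200.5498
RR_MH = (122.3982 + 51.6542) / (222.1060 + 200.5498) = 174.0525 / 422.6558 = 0.41181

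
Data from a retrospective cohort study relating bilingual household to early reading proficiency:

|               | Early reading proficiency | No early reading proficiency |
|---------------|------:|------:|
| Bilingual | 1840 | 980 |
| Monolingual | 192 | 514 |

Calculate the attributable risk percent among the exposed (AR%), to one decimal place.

58.3

Cells: a = 1840, b = 980, c = 192, d = 514.
Risk in exposed = 1840/2820 = 0.65248; risk in unexposed = 192/706 = 0.27195.
RR = 0.65248/0.27195 = 2.39923
AR% = (RR − 1)/RR × 100 = (2.39923 − 1)/2.39923 × 100 = 58.3200%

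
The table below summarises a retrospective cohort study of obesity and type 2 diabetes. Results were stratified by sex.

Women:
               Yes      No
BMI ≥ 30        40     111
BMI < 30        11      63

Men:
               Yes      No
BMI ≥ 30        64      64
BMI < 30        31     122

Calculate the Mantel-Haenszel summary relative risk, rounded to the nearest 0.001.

RR_MH = Σ(aᵢ·n₀ᵢ/nᵢ) / Σ(cᵢ·n₁ᵢ/nᵢ), with n₁ᵢ = aᵢ+bᵢ (exposed), n₀ᵢ = cᵢ+dᵢ (unexposed), nᵢ = n₁ᵢ+n₀ᵢ.
Stratum 1 (Women): n₁ = 151, n₀ = 74, n = 225; a·n₀/n = 40·74/225 = 13.1556; c·n₁/n = 11·151/225 = 7.3822
Stratum 2 (Men): n₁ = 128, n₀ = 153, n = 281; a·n₀/n = 64·153/281 = 34.8470; c·n₁/n = 31·128/281 = 14.1210
RR_MH = (13.1556 + 34.8470) / (7.3822 + 14.1210) = 48.0025 / 21.5032 = 2.23234

2.232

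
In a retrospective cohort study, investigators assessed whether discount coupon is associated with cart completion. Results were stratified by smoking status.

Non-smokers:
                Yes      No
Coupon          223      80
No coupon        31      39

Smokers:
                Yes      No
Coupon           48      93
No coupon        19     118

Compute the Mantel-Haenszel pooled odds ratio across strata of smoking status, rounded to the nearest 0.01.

OR_MH = Σ(aᵢdᵢ/nᵢ) / Σ(bᵢcᵢ/nᵢ), where nᵢ is the stratum total.
Stratum 1 (Non-smokers): n = 373; a·d/n = 223·39/373 = 23.3164; b·c/n = 80·31/373 = 6.6488
Stratum 2 (Smokers): n = 278; a·d/n = 48·118/278 = 20.3741; b·c/n = 93·19/278 = 6.3561
OR_MH = (23.3164 + 20.3741) / (6.6488 + 6.3561) = 43.6905 / 13.0049 = 3.35954

3.36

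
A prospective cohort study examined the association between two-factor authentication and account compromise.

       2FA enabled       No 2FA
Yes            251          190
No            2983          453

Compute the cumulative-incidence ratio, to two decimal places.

0.26

Reading the table with exposure as columns: a = 251 (2FA enabled, case), b = 2983 (2FA enabled, non-case), c = 190 (No 2FA, case), d = 453.
Risk in exposed = 251/3234 = 0.07761; risk in unexposed = 190/643 = 0.29549.
RR = 0.07761 / 0.29549 = 0.26266
The risk is 74% lower among the exposed than among the unexposed.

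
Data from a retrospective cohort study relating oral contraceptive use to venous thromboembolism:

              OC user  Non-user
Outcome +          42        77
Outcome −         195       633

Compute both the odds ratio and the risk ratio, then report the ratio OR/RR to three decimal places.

Reading the table with exposure as columns: a = 42 (OC user, case), b = 195 (OC user, non-case), c = 77 (Non-user, case), d = 633.
OR = (42·633)/(195·77) = 26586/15015 = 1.77063
Risk in exposed = 42/237 = 0.17722; risk in unexposed = 77/710 = 0.10845; RR = 1.63406
OR/RR = 1.77063 / 1.63406 = 1.08358
The outcome is not rare, so the OR lies further from 1 than the RR.

1.084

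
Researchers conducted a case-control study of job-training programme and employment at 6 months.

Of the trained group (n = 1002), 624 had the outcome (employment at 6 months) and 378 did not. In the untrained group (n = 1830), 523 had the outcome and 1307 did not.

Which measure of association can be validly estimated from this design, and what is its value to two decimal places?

4.13

From the description: a = 624, b = 378, c = 523, d = 1307.
This is a case-control study: participants were sampled on outcome status, so risks in the source population cannot be estimated directly — relative risk is not valid here. The odds ratio is the appropriate measure.
OR = (a·d)/(b·c) = (624 × 1307) / (378 × 523) = 815568 / 197694 = 4.12541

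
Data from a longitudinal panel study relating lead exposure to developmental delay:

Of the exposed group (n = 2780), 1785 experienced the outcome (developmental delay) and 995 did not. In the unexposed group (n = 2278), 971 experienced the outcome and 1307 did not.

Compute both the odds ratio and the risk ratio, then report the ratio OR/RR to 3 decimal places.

1.603

From the description: a = 1785, b = 995, c = 971, d = 1307.
OR = (1785·1307)/(995·971) = 2332995/966145 = 2.41475
Risk in exposed = 1785/2780 = 0.64209; risk in unexposed = 971/2278 = 0.42625; RR = 1.50636
OR/RR = 2.41475 / 1.50636 = 1.60304
The outcome is not rare, so the OR lies further from 1 than the RR.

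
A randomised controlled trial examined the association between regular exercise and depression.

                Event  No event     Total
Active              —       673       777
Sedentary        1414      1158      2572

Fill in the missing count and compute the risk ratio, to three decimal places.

0.243

The missing cell is in the exposed row: 777 − 673 = 104.
So a = 104, b = 673, c = 1414, d = 1158.
RR = [a/(a+b)] / [c/(c+d)] = (104/777) / (1414/2572) = 0.13385/0.54977 = 0.24346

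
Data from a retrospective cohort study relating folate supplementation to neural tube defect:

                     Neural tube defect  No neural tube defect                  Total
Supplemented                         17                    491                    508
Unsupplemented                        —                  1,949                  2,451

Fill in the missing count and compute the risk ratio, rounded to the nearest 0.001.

The missing cell is in the unexposed row: 2451 − 1949 = 502.
So a = 17, b = 491, c = 502, d = 1949.
RR = [a/(a+b)] / [c/(c+d)] = (17/508) / (502/2451) = 0.03346/0.20481 = 0.16339

0.163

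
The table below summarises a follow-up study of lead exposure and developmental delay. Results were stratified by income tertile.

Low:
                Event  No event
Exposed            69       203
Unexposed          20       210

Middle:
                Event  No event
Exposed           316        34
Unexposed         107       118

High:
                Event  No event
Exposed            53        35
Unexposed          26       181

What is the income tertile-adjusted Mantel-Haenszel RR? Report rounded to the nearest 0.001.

2.299

RR_MH = Σ(aᵢ·n₀ᵢ/nᵢ) / Σ(cᵢ·n₁ᵢ/nᵢ), with n₁ᵢ = aᵢ+bᵢ (exposed), n₀ᵢ = cᵢ+dᵢ (unexposed), nᵢ = n₁ᵢ+n₀ᵢ.
Stratum 1 (Low): n₁ = 272, n₀ = 230, n = 502; a·n₀/n = 69·230/502 = 31.6135; c·n₁/n = 20·272/502 = 10.8367
Stratum 2 (Middle): n₁ = 350, n₀ = 225, n = 575; a·n₀/n = 316·225/575 = 123.6522; c·n₁/n = 107·350/575 = 65.1304
Stratum 3 (High): n₁ = 88, n₀ = 207, n = 295; a·n₀/n = 53·207/295 = 37.1898; c·n₁/n = 26·88/295 = 7.7559
RR_MH = (31.6135 + 123.6522 + 37.1898) / (10.8367 + 65.1304 + 7.7559) = 192.4556 / 83.7230 = 2.29872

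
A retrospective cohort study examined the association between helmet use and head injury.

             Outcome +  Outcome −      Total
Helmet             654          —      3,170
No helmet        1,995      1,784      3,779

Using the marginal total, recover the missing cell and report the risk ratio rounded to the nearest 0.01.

0.39

The missing cell is in the exposed row: 3170 − 654 = 2516.
So a = 654, b = 2516, c = 1995, d = 1784.
RR = [a/(a+b)] / [c/(c+d)] = (654/3170) / (1995/3779) = 0.20631/0.52792 = 0.39080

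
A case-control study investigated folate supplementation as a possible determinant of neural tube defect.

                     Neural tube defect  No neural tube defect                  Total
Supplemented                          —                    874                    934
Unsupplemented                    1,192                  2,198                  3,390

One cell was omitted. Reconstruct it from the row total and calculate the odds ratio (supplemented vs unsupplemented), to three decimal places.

0.127

The missing cell is in the exposed row: 934 − 874 = 60.
So a = 60, b = 874, c = 1192, d = 2198.
OR = (a·d)/(b·c) = (60 × 2198) / (874 × 1192) = 131880 / 1041808 = 0.12659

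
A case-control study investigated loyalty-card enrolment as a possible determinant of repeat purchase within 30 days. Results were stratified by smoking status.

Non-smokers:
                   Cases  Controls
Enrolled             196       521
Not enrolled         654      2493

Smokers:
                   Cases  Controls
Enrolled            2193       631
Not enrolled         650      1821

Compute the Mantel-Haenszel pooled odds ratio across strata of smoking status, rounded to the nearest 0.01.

OR_MH = Σ(aᵢdᵢ/nᵢ) / Σ(bᵢcᵢ/nᵢ), where nᵢ is the stratum total.
Stratum 1 (Non-smokers): n = 3864; a·d/n = 196·2493/3864 = 126.4565; b·c/n = 521·654/3864 = 88.1817
Stratum 2 (Smokers): n = 5295; a·d/n = 2193·1821/5295 = 754.1932; b·c/n = 631·650/5295 = 77.4599
OR_MH = (126.4565 + 754.1932) / (88.1817 + 77.4599) = 880.6497 / 165.6415 = 5.31660

5.32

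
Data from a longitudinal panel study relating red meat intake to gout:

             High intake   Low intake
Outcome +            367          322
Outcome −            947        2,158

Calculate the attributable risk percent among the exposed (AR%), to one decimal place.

Reading the table with exposure as columns: a = 367 (High intake, case), b = 947 (High intake, non-case), c = 322 (Low intake, case), d = 2158.
Risk in exposed = 367/1314 = 0.27930; risk in unexposed = 322/2480 = 0.12984.
RR = 0.27930/0.12984 = 2.15113
AR% = (RR − 1)/RR × 100 = (2.15113 − 1)/2.15113 × 100 = 53.5128%

53.5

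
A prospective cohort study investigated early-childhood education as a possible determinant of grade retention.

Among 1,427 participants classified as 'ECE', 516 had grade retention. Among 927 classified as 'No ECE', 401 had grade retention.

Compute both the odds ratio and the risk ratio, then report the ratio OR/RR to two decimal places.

0.89

From the description: a = 516, b = 911, c = 401, d = 526.
OR = (516·526)/(911·401) = 271416/365311 = 0.74297
Risk in exposed = 516/1427 = 0.36160; risk in unexposed = 401/927 = 0.43258; RR = 0.83591
OR/RR = 0.74297 / 0.83591 = 0.88882
The outcome is not rare, so the OR lies further from 1 than the RR.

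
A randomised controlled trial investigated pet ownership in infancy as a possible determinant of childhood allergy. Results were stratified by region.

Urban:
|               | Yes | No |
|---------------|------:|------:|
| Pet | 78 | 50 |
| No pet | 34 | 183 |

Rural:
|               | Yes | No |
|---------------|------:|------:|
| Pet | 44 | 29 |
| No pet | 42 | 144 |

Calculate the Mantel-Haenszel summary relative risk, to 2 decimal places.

3.30

RR_MH = Σ(aᵢ·n₀ᵢ/nᵢ) / Σ(cᵢ·n₁ᵢ/nᵢ), with n₁ᵢ = aᵢ+bᵢ (exposed), n₀ᵢ = cᵢ+dᵢ (unexposed), nᵢ = n₁ᵢ+n₀ᵢ.
Stratum 1 (Urban): n₁ = 128, n₀ = 217, n = 345; a·n₀/n = 78·217/345 = 49.0609; c·n₁/n = 34·128/345 = 12.6145
Stratum 2 (Rural): n₁ = 73, n₀ = 186, n = 259; a·n₀/n = 44·186/259 = 31.5985; c·n₁/n = 42·73/259 = 11.8378
RR_MH = (49.0609 + 31.5985) / (12.6145 + 11.8378) = 80.6593 / 24.4523 = 3.29864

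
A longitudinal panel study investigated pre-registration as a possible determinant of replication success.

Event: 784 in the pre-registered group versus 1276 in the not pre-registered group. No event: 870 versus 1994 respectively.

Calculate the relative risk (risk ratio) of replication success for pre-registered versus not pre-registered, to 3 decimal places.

From the description: a = 784, b = 870, c = 1276, d = 1994.
Risk in exposed = 784/1654 = 0.47400; risk in unexposed = 1276/3270 = 0.39021.
RR = 0.47400 / 0.39021 = 1.21472
The risk among the exposed is 1.21 times that among the unexposed.

1.215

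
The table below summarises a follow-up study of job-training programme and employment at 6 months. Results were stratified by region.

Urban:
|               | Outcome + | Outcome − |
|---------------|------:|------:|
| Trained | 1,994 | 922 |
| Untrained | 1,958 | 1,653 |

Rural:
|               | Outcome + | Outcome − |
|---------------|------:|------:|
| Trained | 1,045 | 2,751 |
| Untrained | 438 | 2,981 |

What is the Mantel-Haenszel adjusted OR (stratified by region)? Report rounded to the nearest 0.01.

OR_MH = Σ(aᵢdᵢ/nᵢ) / Σ(bᵢcᵢ/nᵢ), where nᵢ is the stratum total.
Stratum 1 (Urban): n = 6527; a·d/n = 1994·1653/6527 = 504.9919; b·c/n = 922·1958/6527 = 276.5859
Stratum 2 (Rural): n = 7215; a·d/n = 1045·2981/7215 = 431.7595; b·c/n = 2751·438/7215 = 167.0046
OR_MH = (504.9919 + 431.7595) / (276.5859 + 167.0046) = 936.7514 / 443.5904 = 2.11175

2.11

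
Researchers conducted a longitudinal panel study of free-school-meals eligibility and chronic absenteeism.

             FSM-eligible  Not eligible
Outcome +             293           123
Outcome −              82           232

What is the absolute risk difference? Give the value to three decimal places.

Reading the table with exposure as columns: a = 293 (FSM-eligible, case), b = 82 (FSM-eligible, non-case), c = 123 (Not eligible, case), d = 232.
Risk in exposed = 293/375 = 0.781333; risk in unexposed = 123/355 = 0.346479.
Risk difference = 0.781333 − 0.346479 = 0.434854

0.435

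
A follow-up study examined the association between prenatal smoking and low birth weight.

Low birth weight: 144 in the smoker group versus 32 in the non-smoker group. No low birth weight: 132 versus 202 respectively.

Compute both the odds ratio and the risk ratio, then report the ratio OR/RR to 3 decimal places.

From the description: a = 144, b = 132, c = 32, d = 202.
OR = (144·202)/(132·32) = 29088/4224 = 6.88636
Risk in exposed = 144/276 = 0.52174; risk in unexposed = 32/234 = 0.13675; RR = 3.81522
OR/RR = 6.88636 / 3.81522 = 1.80497
The outcome is not rare, so the OR lies further from 1 than the RR.

1.805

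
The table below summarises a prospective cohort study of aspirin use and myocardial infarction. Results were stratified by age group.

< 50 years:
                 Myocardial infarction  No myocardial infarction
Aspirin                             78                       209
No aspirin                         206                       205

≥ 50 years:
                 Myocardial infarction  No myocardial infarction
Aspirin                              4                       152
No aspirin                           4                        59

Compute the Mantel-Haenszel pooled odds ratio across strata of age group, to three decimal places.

0.372

OR_MH = Σ(aᵢdᵢ/nᵢ) / Σ(bᵢcᵢ/nᵢ), where nᵢ is the stratum total.
Stratum 1 (< 50 years): n = 698; a·d/n = 78·205/698 = 22.9083; b·c/n = 209·206/698 = 61.6819
Stratum 2 (≥ 50 years): n = 219; a·d/n = 4·59/219 = 1.0776; b·c/n = 152·4/219 = 2.7763
OR_MH = (22.9083 + 1.0776) / (61.6819 + 2.7763) = 23.9859 / 64.4582 = 0.37212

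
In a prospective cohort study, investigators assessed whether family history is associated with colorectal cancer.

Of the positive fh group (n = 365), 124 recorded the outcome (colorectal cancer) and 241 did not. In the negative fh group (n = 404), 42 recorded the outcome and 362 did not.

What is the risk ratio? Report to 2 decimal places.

3.27

From the description: a = 124, b = 241, c = 42, d = 362.
Risk in exposed = 124/365 = 0.33973; risk in unexposed = 42/404 = 0.10396.
RR = 0.33973 / 0.10396 = 3.26784
The risk among the exposed is 3.27 times that among the unexposed.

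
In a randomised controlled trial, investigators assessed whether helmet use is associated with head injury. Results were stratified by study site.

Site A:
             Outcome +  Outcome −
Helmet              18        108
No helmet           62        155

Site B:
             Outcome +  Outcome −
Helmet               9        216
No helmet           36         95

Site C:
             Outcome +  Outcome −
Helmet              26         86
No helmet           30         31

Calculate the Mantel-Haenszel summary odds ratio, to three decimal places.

OR_MH = Σ(aᵢdᵢ/nᵢ) / Σ(bᵢcᵢ/nᵢ), where nᵢ is the stratum total.
Stratum 1 (Site A): n = 343; a·d/n = 18·155/343 = 8.1341; b·c/n = 108·62/343 = 19.5219
Stratum 2 (Site B): n = 356; a·d/n = 9·95/356 = 2.4017; b·c/n = 216·36/356 = 21.8427
Stratum 3 (Site C): n = 173; a·d/n = 26·31/173 = 4.6590; b·c/n = 86·30/173 = 14.9133
OR_MH = (8.1341 + 2.4017 + 4.6590) / (19.5219 + 21.8427 + 14.9133) = 15.1948 / 56.2779 = 0.27000

0.270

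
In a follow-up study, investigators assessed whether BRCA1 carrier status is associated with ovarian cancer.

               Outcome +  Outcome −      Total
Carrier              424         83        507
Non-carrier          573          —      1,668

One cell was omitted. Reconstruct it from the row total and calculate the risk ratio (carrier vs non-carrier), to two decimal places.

The missing cell is in the unexposed row: 1668 − 573 = 1095.
So a = 424, b = 83, c = 573, d = 1095.
RR = [a/(a+b)] / [c/(c+d)] = (424/507) / (573/1668) = 0.83629/0.34353 = 2.43444

2.43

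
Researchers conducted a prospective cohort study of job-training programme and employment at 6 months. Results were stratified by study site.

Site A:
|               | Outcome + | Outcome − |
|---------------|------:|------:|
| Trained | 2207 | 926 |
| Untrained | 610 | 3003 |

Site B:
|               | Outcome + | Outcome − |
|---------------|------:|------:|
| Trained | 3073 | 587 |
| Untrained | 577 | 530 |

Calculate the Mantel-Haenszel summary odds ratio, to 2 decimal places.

OR_MH = Σ(aᵢdᵢ/nᵢ) / Σ(bᵢcᵢ/nᵢ), where nᵢ is the stratum total.
Stratum 1 (Site A): n = 6746; a·d/n = 2207·3003/6746 = 982.4520; b·c/n = 926·610/6746 = 83.7326
Stratum 2 (Site B): n = 4767; a·d/n = 3073·530/4767 = 341.6593; b·c/n = 587·577/4767 = 71.0508
OR_MH = (982.4520 + 341.6593) / (83.7326 + 71.0508) = 1324.1113 / 154.7833 = 8.55461

8.55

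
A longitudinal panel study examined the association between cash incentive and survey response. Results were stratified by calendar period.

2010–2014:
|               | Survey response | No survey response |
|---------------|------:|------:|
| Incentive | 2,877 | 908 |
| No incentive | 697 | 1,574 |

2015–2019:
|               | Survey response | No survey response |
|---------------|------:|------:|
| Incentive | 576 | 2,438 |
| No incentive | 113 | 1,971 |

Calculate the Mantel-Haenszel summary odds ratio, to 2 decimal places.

OR_MH = Σ(aᵢdᵢ/nᵢ) / Σ(bᵢcᵢ/nᵢ), where nᵢ is the stratum total.
Stratum 1 (2010–2014): n = 6056; a·d/n = 2877·1574/6056 = 747.7540; b·c/n = 908·697/6056 = 104.5040
Stratum 2 (2015–2019): n = 5098; a·d/n = 576·1971/5098 = 222.6944; b·c/n = 2438·113/5098 = 54.0396
OR_MH = (747.7540 + 222.6944) / (104.5040 + 54.0396) = 970.4484 / 158.5436 = 6.12102

6.12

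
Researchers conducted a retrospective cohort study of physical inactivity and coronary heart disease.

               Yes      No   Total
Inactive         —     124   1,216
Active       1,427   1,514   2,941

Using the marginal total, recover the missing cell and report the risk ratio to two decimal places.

The missing cell is in the exposed row: 1216 − 124 = 1092.
So a = 1092, b = 124, c = 1427, d = 1514.
RR = [a/(a+b)] / [c/(c+d)] = (1092/1216) / (1427/2941) = 0.89803/0.48521 = 1.85080

1.85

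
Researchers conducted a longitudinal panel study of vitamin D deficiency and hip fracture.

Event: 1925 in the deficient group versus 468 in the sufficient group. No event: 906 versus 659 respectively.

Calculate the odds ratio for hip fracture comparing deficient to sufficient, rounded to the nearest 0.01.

2.99

From the description: a = 1925, b = 906, c = 468, d = 659.
OR = (a·d)/(b·c) = (1925 × 659) / (906 × 468) = 1268575 / 424008 = 2.99187
The odds of hip fracture are about 2.99 times as high in the deficient group.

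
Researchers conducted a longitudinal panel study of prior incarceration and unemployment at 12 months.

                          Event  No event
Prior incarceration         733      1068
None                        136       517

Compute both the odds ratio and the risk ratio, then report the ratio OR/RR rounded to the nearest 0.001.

1.335

Cells: a = 733, b = 1068, c = 136, d = 517.
OR = (733·517)/(1068·136) = 378961/145248 = 2.60906
Risk in exposed = 733/1801 = 0.40700; risk in unexposed = 136/653 = 0.20827; RR = 1.95418
OR/RR = 2.60906 / 1.95418 = 1.33512
The outcome is not rare, so the OR lies further from 1 than the RR.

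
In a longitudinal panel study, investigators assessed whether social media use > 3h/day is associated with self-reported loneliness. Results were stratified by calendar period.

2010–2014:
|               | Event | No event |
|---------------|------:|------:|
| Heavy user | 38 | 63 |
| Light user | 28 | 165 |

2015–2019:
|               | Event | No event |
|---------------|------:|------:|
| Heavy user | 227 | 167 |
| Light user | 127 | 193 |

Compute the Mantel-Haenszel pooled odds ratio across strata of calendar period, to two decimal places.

OR_MH = Σ(aᵢdᵢ/nᵢ) / Σ(bᵢcᵢ/nᵢ), where nᵢ is the stratum total.
Stratum 1 (2010–2014): n = 294; a·d/n = 38·165/294 = 21.3265; b·c/n = 63·28/294 = 6.0000
Stratum 2 (2015–2019): n = 714; a·d/n = 227·193/714 = 61.3599; b·c/n = 167·127/714 = 29.7045
OR_MH = (21.3265 + 61.3599) / (6.0000 + 29.7045) = 82.6865 / 35.7045 = 2.31586

2.32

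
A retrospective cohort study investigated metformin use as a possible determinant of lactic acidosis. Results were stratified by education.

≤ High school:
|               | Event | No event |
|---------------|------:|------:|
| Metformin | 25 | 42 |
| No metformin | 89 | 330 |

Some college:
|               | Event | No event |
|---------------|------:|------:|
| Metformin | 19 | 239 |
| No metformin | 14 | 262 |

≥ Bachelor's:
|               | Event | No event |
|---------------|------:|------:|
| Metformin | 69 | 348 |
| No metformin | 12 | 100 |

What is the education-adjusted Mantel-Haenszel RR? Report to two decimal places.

RR_MH = Σ(aᵢ·n₀ᵢ/nᵢ) / Σ(cᵢ·n₁ᵢ/nᵢ), with n₁ᵢ = aᵢ+bᵢ (exposed), n₀ᵢ = cᵢ+dᵢ (unexposed), nᵢ = n₁ᵢ+n₀ᵢ.
Stratum 1 (≤ High school): n₁ = 67, n₀ = 419, n = 486; a·n₀/n = 25·419/486 = 21.5535; c·n₁/n = 89·67/486 = 12.2695
Stratum 2 (Some college): n₁ = 258, n₀ = 276, n = 534; a·n₀/n = 19·276/534 = 9.8202; c·n₁/n = 14·258/534 = 6.7640
Stratum 3 (≥ Bachelor's): n₁ = 417, n₀ = 112, n = 529; a·n₀/n = 69·112/529 = 14.6087; c·n₁/n = 12·417/529 = 9.4594
RR_MH = (21.5535 + 9.8202 + 14.6087) / (12.2695 + 6.7640 + 9.4594) = 45.9824 / 28.4929 = 1.61382

1.61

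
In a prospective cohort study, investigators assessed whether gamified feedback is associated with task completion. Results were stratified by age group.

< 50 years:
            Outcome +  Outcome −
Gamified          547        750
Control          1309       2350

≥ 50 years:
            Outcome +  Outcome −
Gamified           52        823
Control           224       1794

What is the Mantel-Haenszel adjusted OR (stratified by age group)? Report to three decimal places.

1.114

OR_MH = Σ(aᵢdᵢ/nᵢ) / Σ(bᵢcᵢ/nᵢ), where nᵢ is the stratum total.
Stratum 1 (< 50 years): n = 4956; a·d/n = 547·2350/4956 = 259.3725; b·c/n = 750·1309/4956 = 198.0932
Stratum 2 (≥ 50 years): n = 2893; a·d/n = 52·1794/2893 = 32.2461; b·c/n = 823·224/2893 = 63.7235
OR_MH = (259.3725 + 32.2461) / (198.0932 + 63.7235) = 291.6186 / 261.8167 = 1.11383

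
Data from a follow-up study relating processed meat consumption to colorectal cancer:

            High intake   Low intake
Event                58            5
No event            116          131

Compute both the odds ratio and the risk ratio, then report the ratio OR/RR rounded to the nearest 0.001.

1.445

Reading the table with exposure as columns: a = 58 (High intake, case), b = 116 (High intake, non-case), c = 5 (Low intake, case), d = 131.
OR = (58·131)/(116·5) = 7598/580 = 13.10000
Risk in exposed = 58/174 = 0.33333; risk in unexposed = 5/136 = 0.03676; RR = 9.06667
OR/RR = 13.10000 / 9.06667 = 1.44485
The outcome is not rare, so the OR lies further from 1 than the RR.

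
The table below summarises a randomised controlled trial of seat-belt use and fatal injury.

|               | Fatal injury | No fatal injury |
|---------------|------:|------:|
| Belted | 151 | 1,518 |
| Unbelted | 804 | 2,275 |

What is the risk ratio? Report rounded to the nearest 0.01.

0.35

Cells: a = 151, b = 1518, c = 804, d = 2275.
Risk in exposed = 151/1669 = 0.09047; risk in unexposed = 804/3079 = 0.26112.
RR = 0.09047 / 0.26112 = 0.34648
The risk is 65% lower among the exposed than among the unexposed.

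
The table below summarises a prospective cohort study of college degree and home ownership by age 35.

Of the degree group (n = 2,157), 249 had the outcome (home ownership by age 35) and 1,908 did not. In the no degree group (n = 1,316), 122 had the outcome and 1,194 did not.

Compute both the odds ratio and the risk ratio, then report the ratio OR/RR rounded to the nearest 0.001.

1.026

From the description: a = 249, b = 1908, c = 122, d = 1194.
OR = (249·1194)/(1908·122) = 297306/232776 = 1.27722
Risk in exposed = 249/2157 = 0.11544; risk in unexposed = 122/1316 = 0.09271; RR = 1.24522
OR/RR = 1.27722 / 1.24522 = 1.02570
The outcome is not rare, so the OR lies further from 1 than the RR.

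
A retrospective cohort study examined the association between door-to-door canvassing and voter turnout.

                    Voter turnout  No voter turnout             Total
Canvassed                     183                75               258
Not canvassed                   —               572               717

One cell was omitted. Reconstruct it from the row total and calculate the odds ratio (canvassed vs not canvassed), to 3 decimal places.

9.625

The missing cell is in the unexposed row: 717 − 572 = 145.
So a = 183, b = 75, c = 145, d = 572.
OR = (a·d)/(b·c) = (183 × 572) / (75 × 145) = 104676 / 10875 = 9.62538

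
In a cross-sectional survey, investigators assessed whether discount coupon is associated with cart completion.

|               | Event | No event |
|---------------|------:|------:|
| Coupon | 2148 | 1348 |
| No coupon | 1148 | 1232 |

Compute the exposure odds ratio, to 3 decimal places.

Cells: a = 2148, b = 1348, c = 1148, d = 1232.
OR = (a·d)/(b·c) = (2148 × 1232) / (1348 × 1148) = 2646336 / 1547504 = 1.71007
The odds of cart completion are about 1.71 times as high in the coupon group.

1.710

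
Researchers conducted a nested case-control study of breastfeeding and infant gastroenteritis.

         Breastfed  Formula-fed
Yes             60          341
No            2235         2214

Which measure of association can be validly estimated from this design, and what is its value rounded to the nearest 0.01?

0.17

Reading the table with exposure as columns: a = 60 (Breastfed, case), b = 2235 (Breastfed, non-case), c = 341 (Formula-fed, case), d = 2214.
This is a nested case-control study: participants were sampled on outcome status, so risks in the source population cannot be estimated directly — relative risk is not valid here. The odds ratio is the appropriate measure.
OR = (a·d)/(b·c) = (60 × 2214) / (2235 × 341) = 132840 / 762135 = 0.17430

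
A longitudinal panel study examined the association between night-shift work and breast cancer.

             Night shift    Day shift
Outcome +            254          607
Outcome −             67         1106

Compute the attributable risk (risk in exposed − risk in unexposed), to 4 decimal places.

Reading the table with exposure as columns: a = 254 (Night shift, case), b = 67 (Night shift, non-case), c = 607 (Day shift, case), d = 1106.
Risk in exposed = 254/321 = 0.791277; risk in unexposed = 607/1713 = 0.354349.
Risk difference = 0.791277 − 0.354349 = 0.436928

0.4369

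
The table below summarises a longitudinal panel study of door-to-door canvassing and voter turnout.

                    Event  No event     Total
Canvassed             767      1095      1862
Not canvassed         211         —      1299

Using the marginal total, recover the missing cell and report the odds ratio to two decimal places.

The missing cell is in the unexposed row: 1299 − 211 = 1088.
So a = 767, b = 1095, c = 211, d = 1088.
OR = (a·d)/(b·c) = (767 × 1088) / (1095 × 211) = 834496 / 231045 = 3.61183

3.61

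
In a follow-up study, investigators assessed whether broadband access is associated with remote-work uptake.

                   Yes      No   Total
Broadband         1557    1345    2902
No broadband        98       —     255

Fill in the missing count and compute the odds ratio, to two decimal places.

The missing cell is in the unexposed row: 255 − 98 = 157.
So a = 1557, b = 1345, c = 98, d = 157.
OR = (a·d)/(b·c) = (1557 × 157) / (1345 × 98) = 244449 / 131810 = 1.85456

1.85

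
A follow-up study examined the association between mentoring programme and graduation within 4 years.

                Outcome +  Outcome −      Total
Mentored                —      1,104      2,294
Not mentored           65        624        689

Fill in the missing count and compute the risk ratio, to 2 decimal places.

The missing cell is in the exposed row: 2294 − 1104 = 1190.
So a = 1190, b = 1104, c = 65, d = 624.
RR = [a/(a+b)] / [c/(c+d)] = (1190/2294) / (65/689) = 0.51874/0.09434 = 5.49869

5.50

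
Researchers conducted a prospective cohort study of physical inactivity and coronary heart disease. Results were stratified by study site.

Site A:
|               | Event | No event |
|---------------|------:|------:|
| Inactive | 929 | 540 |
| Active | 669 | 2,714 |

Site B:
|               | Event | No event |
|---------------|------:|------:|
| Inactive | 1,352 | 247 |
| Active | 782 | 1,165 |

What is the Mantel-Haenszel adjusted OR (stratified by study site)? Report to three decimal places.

7.476

OR_MH = Σ(aᵢdᵢ/nᵢ) / Σ(bᵢcᵢ/nᵢ), where nᵢ is the stratum total.
Stratum 1 (Site A): n = 4852; a·d/n = 929·2714/4852 = 519.6426; b·c/n = 540·669/4852 = 74.4559
Stratum 2 (Site B): n = 3546; a·d/n = 1352·1165/3546 = 444.1850; b·c/n = 247·782/3546 = 54.4710
OR_MH = (519.6426 + 444.1850) / (74.4559 + 54.4710) = 963.8276 / 128.9268 = 7.47577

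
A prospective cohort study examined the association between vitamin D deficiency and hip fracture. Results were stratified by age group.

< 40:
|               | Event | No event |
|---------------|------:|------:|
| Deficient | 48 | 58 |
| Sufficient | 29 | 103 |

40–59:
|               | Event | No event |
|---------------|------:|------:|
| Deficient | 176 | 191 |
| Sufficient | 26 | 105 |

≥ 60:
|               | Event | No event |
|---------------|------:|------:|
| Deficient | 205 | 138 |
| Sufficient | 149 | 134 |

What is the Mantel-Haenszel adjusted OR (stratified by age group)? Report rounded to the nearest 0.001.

OR_MH = Σ(aᵢdᵢ/nᵢ) / Σ(bᵢcᵢ/nᵢ), where nᵢ is the stratum total.
Stratum 1 (< 40): n = 238; a·d/n = 48·103/238 = 20.7731; b·c/n = 58·29/238 = 7.0672
Stratum 2 (40–59): n = 498; a·d/n = 176·105/498 = 37.1084; b·c/n = 191·26/498 = 9.9719
Stratum 3 (≥ 60): n = 626; a·d/n = 205·134/626 = 43.8818; b·c/n = 138·149/626 = 32.8466
OR_MH = (20.7731 + 37.1084 + 43.8818) / (7.0672 + 9.9719 + 32.8466) = 101.7633 / 49.8858 = 2.03993

2.040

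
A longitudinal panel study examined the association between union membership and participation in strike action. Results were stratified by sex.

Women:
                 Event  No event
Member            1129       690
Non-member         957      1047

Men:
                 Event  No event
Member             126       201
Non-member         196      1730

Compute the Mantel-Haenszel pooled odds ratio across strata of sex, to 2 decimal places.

OR_MH = Σ(aᵢdᵢ/nᵢ) / Σ(bᵢcᵢ/nᵢ), where nᵢ is the stratum total.
Stratum 1 (Women): n = 3823; a·d/n = 1129·1047/3823 = 309.1978; b·c/n = 690·957/3823 = 172.7256
Stratum 2 (Men): n = 2253; a·d/n = 126·1730/2253 = 96.7510; b·c/n = 201·196/2253 = 17.4860
OR_MH = (309.1978 + 96.7510) / (172.7256 + 17.4860) = 405.9487 / 190.2116 = 2.13420

2.13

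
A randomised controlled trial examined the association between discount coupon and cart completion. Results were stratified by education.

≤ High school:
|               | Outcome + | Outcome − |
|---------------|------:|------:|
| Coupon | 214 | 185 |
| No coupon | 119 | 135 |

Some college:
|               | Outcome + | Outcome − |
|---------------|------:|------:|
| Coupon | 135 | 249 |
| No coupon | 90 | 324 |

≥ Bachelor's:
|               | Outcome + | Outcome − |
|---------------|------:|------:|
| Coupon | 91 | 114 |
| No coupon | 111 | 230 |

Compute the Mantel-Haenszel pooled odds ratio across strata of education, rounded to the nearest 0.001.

OR_MH = Σ(aᵢdᵢ/nᵢ) / Σ(bᵢcᵢ/nᵢ), where nᵢ is the stratum total.
Stratum 1 (≤ High school): n = 653; a·d/n = 214·135/653 = 44.2420; b·c/n = 185·119/653 = 33.7136
Stratum 2 (Some college): n = 798; a·d/n = 135·324/798 = 54.8120; b·c/n = 249·90/798 = 28.0827
Stratum 3 (≥ Bachelor's): n = 546; a·d/n = 91·230/546 = 38.3333; b·c/n = 114·111/546 = 23.1758
OR_MH = (44.2420 + 54.8120 + 38.3333) / (33.7136 + 28.0827 + 23.1758) = 137.3873 / 84.9722 = 1.61685

1.617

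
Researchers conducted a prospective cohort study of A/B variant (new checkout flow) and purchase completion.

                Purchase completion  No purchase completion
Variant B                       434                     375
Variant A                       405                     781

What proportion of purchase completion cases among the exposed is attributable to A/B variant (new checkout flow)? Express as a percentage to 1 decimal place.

Cells: a = 434, b = 375, c = 405, d = 781.
Risk in exposed = 434/809 = 0.53646; risk in unexposed = 405/1186 = 0.34148.
RR = 0.53646/0.34148 = 1.57098
AR% = (RR − 1)/RR × 100 = (1.57098 − 1)/1.57098 × 100 = 36.3455%

36.3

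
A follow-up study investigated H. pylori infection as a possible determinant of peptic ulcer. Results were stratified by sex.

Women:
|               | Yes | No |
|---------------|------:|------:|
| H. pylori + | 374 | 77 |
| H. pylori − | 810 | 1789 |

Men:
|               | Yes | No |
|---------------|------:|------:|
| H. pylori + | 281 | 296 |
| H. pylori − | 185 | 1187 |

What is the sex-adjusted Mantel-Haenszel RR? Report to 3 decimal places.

RR_MH = Σ(aᵢ·n₀ᵢ/nᵢ) / Σ(cᵢ·n₁ᵢ/nᵢ), with n₁ᵢ = aᵢ+bᵢ (exposed), n₀ᵢ = cᵢ+dᵢ (unexposed), nᵢ = n₁ᵢ+n₀ᵢ.
Stratum 1 (Women): n₁ = 451, n₀ = 2599, n = 3050; a·n₀/n = 374·2599/3050 = 318.6970; c·n₁/n = 810·451/3050 = 119.7738
Stratum 2 (Men): n₁ = 577, n₀ = 1372, n = 1949; a·n₀/n = 281·1372/1949 = 197.8102; c·n₁/n = 185·577/1949 = 54.7691
RR_MH = (318.6970 + 197.8102) / (119.7738 + 54.7691) = 516.5072 / 174.5429 = 2.95920

2.959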